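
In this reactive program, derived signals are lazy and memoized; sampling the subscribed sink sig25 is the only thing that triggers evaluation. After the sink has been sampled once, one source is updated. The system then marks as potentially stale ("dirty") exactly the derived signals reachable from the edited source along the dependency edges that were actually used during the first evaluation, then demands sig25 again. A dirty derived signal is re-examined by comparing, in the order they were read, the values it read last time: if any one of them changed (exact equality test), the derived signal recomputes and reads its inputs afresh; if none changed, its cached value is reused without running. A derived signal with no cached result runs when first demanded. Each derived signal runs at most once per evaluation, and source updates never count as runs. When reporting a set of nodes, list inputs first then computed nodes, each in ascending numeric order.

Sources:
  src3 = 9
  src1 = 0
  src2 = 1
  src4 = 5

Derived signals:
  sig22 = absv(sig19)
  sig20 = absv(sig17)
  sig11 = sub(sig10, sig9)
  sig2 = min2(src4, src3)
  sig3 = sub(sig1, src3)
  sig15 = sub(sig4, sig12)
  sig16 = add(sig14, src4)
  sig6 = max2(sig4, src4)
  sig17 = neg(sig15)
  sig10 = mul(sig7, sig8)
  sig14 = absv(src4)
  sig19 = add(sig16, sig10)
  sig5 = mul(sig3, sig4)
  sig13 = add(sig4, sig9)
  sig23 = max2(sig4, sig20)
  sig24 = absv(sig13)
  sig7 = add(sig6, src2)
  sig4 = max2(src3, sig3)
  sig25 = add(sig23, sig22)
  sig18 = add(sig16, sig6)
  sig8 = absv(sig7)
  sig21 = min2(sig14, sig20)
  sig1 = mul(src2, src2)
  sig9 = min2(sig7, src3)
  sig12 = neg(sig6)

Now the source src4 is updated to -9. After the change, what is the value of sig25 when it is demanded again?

Demanding sig25 again yields 118.
Note where the cutoff bites: sig7 is checked, finds nothing changed, and keeps its cache.

First demand of the output computes:
  sig1 = mul(1, 1) = 1
  sig3 = sub(1, 9) = -8
  sig4 = max2(9, -8) = 9
  sig6 = max2(9, 5) = 9
  sig7 = add(9, 1) = 10
  sig8 = absv(10) = 10
  sig10 = mul(10, 10) = 100
  sig12 = neg(9) = -9
  sig14 = absv(5) = 5
  sig15 = sub(9, -9) = 18
  sig16 = add(5, 5) = 10
  sig17 = neg(18) = -18
  sig19 = add(10, 100) = 110
  sig20 = absv(-18) = 18
  sig22 = absv(110) = 110
  sig23 = max2(9, 18) = 18
  sig25 = add(18, 110) = 128

After the edit, cleaning proceeds:
  sig6: a read changed (src4 5->-9) — executes, giving 9 — identical to its old value.
  sig7: dirty, but its reads are unchanged (sig6 unchanged, src2 unchanged); cached 10 stands.
  sig8: dirty, but its reads are unchanged (sig7 unchanged); cached 10 stands.
  sig10: dirty, but its reads are unchanged (sig7 unchanged, sig8 unchanged); cached 100 stands.
  sig12: dirty, but its reads are unchanged (sig6 unchanged); cached -9 stands.
  sig14: a read changed (src4 5->-9) — executes, giving 9.
  sig15: dirty, but its reads are unchanged (sig4 unchanged, sig12 unchanged); cached 18 stands.
  sig16: a read changed (sig14 5->9; src4 5->-9) — executes, giving 0.
  sig17: dirty, but its reads are unchanged (sig15 unchanged); cached -18 stands.
  sig19: a read changed (sig16 10->0) — executes, giving 100.
  sig20: dirty, but its reads are unchanged (sig17 unchanged); cached 18 stands.
  sig22: a read changed (sig19 110->100) — executes, giving 100.
  sig23: dirty, but its reads are unchanged (sig4 unchanged, sig20 unchanged); cached 18 stands.
  sig25: a read changed (sig22 110->100) — executes, giving 118.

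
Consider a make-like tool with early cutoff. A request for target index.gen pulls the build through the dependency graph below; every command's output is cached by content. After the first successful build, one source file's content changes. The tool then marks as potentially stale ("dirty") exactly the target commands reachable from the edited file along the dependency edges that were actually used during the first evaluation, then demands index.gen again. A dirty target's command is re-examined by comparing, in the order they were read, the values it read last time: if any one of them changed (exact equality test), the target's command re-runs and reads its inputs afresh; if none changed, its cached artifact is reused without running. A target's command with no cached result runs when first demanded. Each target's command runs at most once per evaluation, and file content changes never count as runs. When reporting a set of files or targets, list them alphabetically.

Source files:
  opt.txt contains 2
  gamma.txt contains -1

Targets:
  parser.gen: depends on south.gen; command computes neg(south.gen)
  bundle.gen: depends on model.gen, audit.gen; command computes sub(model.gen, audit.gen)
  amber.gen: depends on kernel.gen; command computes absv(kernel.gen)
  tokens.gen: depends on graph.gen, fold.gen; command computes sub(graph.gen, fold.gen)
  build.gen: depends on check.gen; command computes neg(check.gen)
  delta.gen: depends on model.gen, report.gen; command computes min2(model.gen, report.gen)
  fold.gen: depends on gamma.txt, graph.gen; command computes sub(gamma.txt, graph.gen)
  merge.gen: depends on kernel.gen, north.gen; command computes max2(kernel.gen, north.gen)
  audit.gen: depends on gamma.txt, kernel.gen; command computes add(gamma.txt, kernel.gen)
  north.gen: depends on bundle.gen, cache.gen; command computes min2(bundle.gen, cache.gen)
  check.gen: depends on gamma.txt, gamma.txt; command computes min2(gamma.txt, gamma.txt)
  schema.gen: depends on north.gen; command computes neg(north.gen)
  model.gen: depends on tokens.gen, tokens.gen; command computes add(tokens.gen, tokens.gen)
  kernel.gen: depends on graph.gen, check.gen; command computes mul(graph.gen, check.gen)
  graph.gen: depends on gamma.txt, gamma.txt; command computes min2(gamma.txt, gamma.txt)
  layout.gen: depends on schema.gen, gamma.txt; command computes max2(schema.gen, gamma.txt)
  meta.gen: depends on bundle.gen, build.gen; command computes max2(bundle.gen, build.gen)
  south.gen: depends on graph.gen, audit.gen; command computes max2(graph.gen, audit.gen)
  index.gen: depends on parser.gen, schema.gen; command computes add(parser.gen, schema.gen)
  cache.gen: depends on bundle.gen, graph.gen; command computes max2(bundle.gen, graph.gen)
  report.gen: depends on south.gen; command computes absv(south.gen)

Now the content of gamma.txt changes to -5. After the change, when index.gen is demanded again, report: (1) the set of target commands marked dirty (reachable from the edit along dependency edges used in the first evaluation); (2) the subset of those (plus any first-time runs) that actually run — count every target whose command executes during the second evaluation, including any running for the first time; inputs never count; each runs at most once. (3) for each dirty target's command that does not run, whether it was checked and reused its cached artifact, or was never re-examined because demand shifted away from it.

First demand of the output computes:
  check.gen = min2(-1, -1) = -1
  graph.gen = min2(-1, -1) = -1
  fold.gen = sub(-1, -1) = 0
  kernel.gen = mul(-1, -1) = 1
  audit.gen = add(-1, 1) = 0
  south.gen = max2(-1, 0) = 0
  parser.gen = neg(0) = 0
  tokens.gen = sub(-1, 0) = -1
  model.gen = add(-1, -1) = -2
  bundle.gen = sub(-2, 0) = -2
  cache.gen = max2(-2, -1) = -1
  north.gen = min2(-2, -1) = -2
  schema.gen = neg(-2) = 2
  index.gen = add(0, 2) = 2

After the edit, cleaning proceeds:
  check.gen: a read changed (gamma.txt -1->-5; gamma.txt -1->-5) — executes, giving -5.
  graph.gen: a read changed (gamma.txt -1->-5; gamma.txt -1->-5) — executes, giving -5.
  fold.gen: a read changed (gamma.txt -1->-5; graph.gen -1->-5) — executes, giving 0 — identical to its old value.
  kernel.gen: a read changed (graph.gen -1->-5; check.gen -1->-5) — executes, giving 25.
  audit.gen: a read changed (gamma.txt -1->-5; kernel.gen 1->25) — executes, giving 20.
  south.gen: a read changed (graph.gen -1->-5; audit.gen 0->20) — executes, giving 20.
  parser.gen: a read changed (south.gen 0->20) — executes, giving -20.
  tokens.gen: a read changed (graph.gen -1->-5) — executes, giving -5.
  model.gen: a read changed (tokens.gen -1->-5; tokens.gen -1->-5) — executes, giving -10.
  bundle.gen: a read changed (model.gen -2->-10; audit.gen 0->20) — executes, giving -30.
  cache.gen: a read changed (bundle.gen -2->-30; graph.gen -1->-5) — executes, giving -5.
  north.gen: a read changed (bundle.gen -2->-30; cache.gen -1->-5) — executes, giving -30.
  schema.gen: a read changed (north.gen -2->-30) — executes, giving 30.
  index.gen: a read changed (parser.gen 0->-20; schema.gen 2->30) — executes, giving 10.

The edit dirties: audit.gen, bundle.gen, cache.gen, check.gen, fold.gen, graph.gen, index.gen, kernel.gen, model.gen, north.gen, parser.gen, schema.gen, south.gen, tokens.gen.
14 target commands run: audit.gen, bundle.gen, cache.gen, check.gen, fold.gen, graph.gen, index.gen, kernel.gen, model.gen, north.gen, parser.gen, schema.gen, south.gen, tokens.gen.
No dirty target's command escaped a run.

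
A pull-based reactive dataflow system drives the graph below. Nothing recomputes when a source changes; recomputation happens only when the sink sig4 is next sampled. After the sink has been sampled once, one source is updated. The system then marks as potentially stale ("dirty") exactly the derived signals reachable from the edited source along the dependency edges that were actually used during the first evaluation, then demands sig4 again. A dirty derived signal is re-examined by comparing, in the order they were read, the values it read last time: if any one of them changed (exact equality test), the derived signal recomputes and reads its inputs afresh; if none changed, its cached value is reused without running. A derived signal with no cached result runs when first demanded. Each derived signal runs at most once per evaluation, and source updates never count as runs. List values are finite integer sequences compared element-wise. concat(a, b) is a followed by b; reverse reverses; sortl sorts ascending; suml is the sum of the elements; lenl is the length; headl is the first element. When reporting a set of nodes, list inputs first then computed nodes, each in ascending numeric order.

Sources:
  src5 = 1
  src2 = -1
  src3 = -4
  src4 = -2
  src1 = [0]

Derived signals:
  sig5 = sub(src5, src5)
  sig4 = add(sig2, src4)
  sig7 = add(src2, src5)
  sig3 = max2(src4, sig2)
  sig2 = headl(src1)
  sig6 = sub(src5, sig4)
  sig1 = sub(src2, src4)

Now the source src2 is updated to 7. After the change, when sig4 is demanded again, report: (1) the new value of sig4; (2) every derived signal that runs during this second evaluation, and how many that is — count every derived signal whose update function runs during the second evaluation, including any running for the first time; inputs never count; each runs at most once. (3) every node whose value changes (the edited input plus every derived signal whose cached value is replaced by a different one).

New value of sig4: -2.
Derived signals that run: none — 0 in total.
Values that change: src2.
Key observation: src2 is never demanded by the output, so the edit triggers no recomputation at all.

First evaluation (everything demanded from the output):
  sig2 = headl([0]) = 0
  sig4 = add(0, -2) = -2

Propagation after the edit:
  src2 feeds no computation that the output demands — nothing is marked dirty and nothing runs.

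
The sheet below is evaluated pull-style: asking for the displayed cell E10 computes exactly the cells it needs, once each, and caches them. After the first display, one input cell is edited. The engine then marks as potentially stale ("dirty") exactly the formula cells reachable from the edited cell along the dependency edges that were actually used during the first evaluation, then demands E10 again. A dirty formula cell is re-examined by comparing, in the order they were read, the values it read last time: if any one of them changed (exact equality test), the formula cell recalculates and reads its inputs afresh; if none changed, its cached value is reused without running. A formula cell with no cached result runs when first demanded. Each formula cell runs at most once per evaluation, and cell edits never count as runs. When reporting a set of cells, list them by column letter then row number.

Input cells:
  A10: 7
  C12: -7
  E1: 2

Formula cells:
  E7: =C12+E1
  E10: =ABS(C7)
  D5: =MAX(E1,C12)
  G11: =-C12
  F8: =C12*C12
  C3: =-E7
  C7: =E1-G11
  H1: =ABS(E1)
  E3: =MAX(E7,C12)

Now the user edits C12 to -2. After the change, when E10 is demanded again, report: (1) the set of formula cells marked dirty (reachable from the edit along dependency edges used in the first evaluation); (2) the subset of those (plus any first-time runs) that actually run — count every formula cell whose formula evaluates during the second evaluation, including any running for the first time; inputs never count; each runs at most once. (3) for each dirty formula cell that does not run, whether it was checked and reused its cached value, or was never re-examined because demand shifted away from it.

The edit dirties: C7, E10, G11.
3 formula cells run: C7, E10, G11.
No dirty formula cell escaped a run.

First demand of the output computes:
  G11 = -(-7) = 7
  C7 = 2 - 7 = -5
  E10 = ABS(-5) = 5

After the edit, cleaning proceeds:
  G11: a read changed (C12 -7->-2) — executes, giving 2.
  C7: a read changed (G11 7->2) — executes, giving 0.
  E10: a read changed (C7 -5->0) — executes, giving 0.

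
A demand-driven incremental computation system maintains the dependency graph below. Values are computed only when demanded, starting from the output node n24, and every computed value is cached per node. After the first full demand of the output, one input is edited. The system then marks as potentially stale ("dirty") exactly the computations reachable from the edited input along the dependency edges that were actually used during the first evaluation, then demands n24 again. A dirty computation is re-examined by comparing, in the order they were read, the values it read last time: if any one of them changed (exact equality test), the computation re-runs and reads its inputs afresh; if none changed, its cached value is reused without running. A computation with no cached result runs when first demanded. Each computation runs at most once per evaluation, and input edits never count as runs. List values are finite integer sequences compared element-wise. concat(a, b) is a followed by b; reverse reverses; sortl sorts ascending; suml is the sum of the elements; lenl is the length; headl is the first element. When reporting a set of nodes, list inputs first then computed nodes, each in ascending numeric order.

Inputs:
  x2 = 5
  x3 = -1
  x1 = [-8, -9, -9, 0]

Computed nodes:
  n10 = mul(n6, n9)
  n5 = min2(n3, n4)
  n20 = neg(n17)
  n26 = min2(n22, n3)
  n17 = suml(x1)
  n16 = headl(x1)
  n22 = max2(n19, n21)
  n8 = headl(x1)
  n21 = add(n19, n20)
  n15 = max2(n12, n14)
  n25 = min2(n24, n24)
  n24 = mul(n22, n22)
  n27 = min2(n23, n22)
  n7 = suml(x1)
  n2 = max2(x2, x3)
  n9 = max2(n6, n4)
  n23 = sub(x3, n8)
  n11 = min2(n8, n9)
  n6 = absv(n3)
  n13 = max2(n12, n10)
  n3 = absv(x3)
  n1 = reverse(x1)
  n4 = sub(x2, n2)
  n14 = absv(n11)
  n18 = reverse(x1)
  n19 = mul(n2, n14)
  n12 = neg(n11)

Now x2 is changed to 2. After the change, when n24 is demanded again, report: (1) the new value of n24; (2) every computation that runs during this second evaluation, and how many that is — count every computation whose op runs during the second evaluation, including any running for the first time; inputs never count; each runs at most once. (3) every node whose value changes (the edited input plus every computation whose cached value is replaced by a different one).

New value of n24: 1764.
Computations that run: n2, n4, n19, n21, n22, n24 — 6 in total.
Values that change: x2, n2, n19, n21, n22, n24.
Key observation: the cutoff stops propagation at n9 — its inputs' values are unchanged, so it reuses its cache.

First evaluation (everything demanded from the output):
  n2 = max2(5, -1) = 5
  n3 = absv(-1) = 1
  n4 = sub(5, 5) = 0
  n6 = absv(1) = 1
  n8 = headl([-8, -9, -9, 0]) = -8
  n9 = max2(1, 0) = 1
  n11 = min2(-8, 1) = -8
  n14 = absv(-8) = 8
  n17 = suml([-8, -9, -9, 0]) = -26
  n19 = mul(5, 8) = 40
  n20 = neg(-26) = 26
  n21 = add(40, 26) = 66
  n22 = max2(40, 66) = 66
  n24 = mul(66, 66) = 4356

Propagation after the edit:
  n2: runs — x2 5->2; result 2.
  n4: runs — x2 5->2; n2 5->2; result 0 (same value as before).
  n9: checked — values it read are unchanged (n6 unchanged, n4 unchanged); reused cached 1 without running.
  n11: checked — values it read are unchanged (n8 unchanged, n9 unchanged); reused cached -8 without running.
  n14: checked — values it read are unchanged (n11 unchanged); reused cached 8 without running.
  n19: runs — n2 5->2; result 16.
  n21: runs — n19 40->16; result 42.
  n22: runs — n19 40->16; n21 66->42; result 42.
  n24: runs — n22 66->42; n22 66->42; result 1764.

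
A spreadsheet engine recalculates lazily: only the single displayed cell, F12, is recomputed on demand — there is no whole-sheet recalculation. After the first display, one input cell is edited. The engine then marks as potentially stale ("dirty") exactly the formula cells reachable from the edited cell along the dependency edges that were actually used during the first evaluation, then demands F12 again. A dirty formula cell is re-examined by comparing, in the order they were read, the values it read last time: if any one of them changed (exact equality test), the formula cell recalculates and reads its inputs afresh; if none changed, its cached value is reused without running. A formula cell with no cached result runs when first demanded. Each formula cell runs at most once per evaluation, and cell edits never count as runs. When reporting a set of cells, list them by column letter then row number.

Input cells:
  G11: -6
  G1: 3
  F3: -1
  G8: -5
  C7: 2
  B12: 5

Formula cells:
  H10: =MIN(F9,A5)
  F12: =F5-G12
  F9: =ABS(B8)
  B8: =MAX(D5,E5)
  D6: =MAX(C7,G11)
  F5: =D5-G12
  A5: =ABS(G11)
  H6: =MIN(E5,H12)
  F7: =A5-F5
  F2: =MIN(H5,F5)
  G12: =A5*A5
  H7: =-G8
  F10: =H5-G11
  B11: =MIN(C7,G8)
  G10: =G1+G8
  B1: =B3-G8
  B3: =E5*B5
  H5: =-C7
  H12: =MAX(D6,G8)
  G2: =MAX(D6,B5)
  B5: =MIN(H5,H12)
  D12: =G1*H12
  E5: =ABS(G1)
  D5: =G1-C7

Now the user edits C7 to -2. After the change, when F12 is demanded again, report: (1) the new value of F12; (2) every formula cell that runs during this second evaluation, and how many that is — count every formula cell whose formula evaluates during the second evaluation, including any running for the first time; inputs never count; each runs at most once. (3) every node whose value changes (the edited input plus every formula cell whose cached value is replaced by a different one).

New value of F12: -67.
Formula cells that run: D5, F5, F12 — 3 in total.
Values that change: C7, D5, F5, F12.

First evaluation (everything demanded from the output):
  A5 = ABS(-6) = 6
  D5 = 3 - 2 = 1
  G12 = 6 * 6 = 36
  F5 = 1 - 36 = -35
  F12 = -35 - 36 = -71

Propagation after the edit:
  D5: runs — C7 2->-2; result 5.
  F5: runs — D5 1->5; result -31.
  F12: runs — F5 -35->-31; result -67.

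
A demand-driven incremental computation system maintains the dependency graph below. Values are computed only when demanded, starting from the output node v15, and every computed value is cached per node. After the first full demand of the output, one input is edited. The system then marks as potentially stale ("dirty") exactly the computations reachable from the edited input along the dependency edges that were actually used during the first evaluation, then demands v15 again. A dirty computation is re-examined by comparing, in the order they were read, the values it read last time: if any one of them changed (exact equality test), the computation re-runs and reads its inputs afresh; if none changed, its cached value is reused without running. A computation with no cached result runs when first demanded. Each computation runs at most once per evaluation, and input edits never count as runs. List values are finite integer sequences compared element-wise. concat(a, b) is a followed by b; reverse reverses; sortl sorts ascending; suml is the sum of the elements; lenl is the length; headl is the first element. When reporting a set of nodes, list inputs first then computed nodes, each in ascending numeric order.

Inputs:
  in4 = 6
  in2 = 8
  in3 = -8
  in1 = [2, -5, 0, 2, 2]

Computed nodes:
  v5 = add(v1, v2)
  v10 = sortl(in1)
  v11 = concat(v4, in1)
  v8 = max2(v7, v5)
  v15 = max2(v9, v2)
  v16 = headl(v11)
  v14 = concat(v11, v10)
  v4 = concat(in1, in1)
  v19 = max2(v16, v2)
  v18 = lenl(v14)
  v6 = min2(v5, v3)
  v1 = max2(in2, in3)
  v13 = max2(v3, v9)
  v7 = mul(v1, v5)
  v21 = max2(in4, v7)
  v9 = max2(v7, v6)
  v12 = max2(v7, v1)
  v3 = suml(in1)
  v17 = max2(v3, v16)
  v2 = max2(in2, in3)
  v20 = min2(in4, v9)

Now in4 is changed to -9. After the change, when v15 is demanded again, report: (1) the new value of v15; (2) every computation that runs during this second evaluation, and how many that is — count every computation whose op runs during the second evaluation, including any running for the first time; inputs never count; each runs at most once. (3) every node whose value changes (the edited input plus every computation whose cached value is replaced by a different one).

New value of v15: 128.
Computations that run: none — 0 in total.
Values that change: in4.
Key observation: in4 is never demanded by the output, so the edit triggers no recomputation at all.

First evaluation (everything demanded from the output):
  v1 = max2(8, -8) = 8
  v2 = max2(8, -8) = 8
  v3 = suml([2, -5, 0, 2, 2]) = 1
  v5 = add(8, 8) = 16
  v6 = min2(16, 1) = 1
  v7 = mul(8, 16) = 128
  v9 = max2(128, 1) = 128
  v15 = max2(128, 8) = 128

Propagation after the edit:
  in4 feeds no computation that the output demands — nothing is marked dirty and nothing runs.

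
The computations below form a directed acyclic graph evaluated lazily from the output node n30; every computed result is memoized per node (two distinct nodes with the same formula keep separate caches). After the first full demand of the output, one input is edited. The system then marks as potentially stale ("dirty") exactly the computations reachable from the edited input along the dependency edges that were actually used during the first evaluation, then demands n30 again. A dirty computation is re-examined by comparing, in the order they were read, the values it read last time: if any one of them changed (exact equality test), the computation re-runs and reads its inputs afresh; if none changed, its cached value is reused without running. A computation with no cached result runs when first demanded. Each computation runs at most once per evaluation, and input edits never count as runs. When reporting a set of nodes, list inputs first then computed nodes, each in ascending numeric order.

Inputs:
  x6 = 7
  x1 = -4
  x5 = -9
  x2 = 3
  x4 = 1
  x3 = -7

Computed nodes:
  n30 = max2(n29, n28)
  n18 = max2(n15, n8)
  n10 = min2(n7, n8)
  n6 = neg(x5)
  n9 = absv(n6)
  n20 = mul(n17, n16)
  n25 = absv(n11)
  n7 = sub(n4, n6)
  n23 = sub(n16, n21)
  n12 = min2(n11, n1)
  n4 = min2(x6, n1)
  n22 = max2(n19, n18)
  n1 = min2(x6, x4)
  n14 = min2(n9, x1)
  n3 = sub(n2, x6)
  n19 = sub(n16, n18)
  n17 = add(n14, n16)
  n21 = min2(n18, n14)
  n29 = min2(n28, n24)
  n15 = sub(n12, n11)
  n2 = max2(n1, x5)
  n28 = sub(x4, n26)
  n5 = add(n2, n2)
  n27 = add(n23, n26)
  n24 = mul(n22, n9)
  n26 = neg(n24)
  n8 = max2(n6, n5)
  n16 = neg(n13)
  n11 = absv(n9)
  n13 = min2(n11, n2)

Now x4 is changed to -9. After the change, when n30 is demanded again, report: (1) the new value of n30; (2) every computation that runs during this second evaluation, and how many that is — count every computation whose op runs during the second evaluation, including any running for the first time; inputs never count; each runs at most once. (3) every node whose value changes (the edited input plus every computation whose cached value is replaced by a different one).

Demanding n30 again yields 72.
14 computations run: n1, n2, n5, n8, n12, n13, n15, n16, n18, n19, n22, n28, n29, n30.
The nodes whose values change: x4, n1, n2, n5, n12, n13, n15, n16, n19, n28, n29, n30.
Note where the cutoff bites: n24 is checked, finds nothing changed, and keeps its cache.

First demand of the output computes:
  n1 = min2(7, 1) = 1
  n2 = max2(1, -9) = 1
  n5 = add(1, 1) = 2
  n6 = neg(-9) = 9
  n8 = max2(9, 2) = 9
  n9 = absv(9) = 9
  n11 = absv(9) = 9
  n12 = min2(9, 1) = 1
  n13 = min2(9, 1) = 1
  n15 = sub(1, 9) = -8
  n16 = neg(1) = -1
  n18 = max2(-8, 9) = 9
  n19 = sub(-1, 9) = -10
  n22 = max2(-10, 9) = 9
  n24 = mul(9, 9) = 81
  n26 = neg(81) = -81
  n28 = sub(1, -81) = 82
  n29 = min2(82, 81) = 81
  n30 = max2(81, 82) = 82

After the edit, cleaning proceeds:
  n1: a read changed (x4 1->-9) — executes, giving -9.
  n2: a read changed (n1 1->-9) — executes, giving -9.
  n5: a read changed (n2 1->-9; n2 1->-9) — executes, giving -18.
  n8: a read changed (n5 2->-18) — executes, giving 9 — identical to its old value.
  n12: a read changed (n1 1->-9) — executes, giving -9.
  n13: a read changed (n2 1->-9) — executes, giving -9.
  n15: a read changed (n12 1->-9) — executes, giving -18.
  n16: a read changed (n13 1->-9) — executes, giving 9.
  n18: a read changed (n15 -8->-18) — executes, giving 9 — identical to its old value.
  n19: a read changed (n16 -1->9) — executes, giving 0.
  n22: a read changed (n19 -10->0) — executes, giving 9 — identical to its old value.
  n24: dirty, but its reads are unchanged (n22 unchanged, n9 unchanged); cached 81 stands.
  n26: dirty, but its reads are unchanged (n24 unchanged); cached -81 stands.
  n28: a read changed (x4 1->-9) — executes, giving 72.
  n29: a read changed (n28 82->72) — executes, giving 72.
  n30: a read changed (n29 81->72; n28 82->72) — executes, giving 72.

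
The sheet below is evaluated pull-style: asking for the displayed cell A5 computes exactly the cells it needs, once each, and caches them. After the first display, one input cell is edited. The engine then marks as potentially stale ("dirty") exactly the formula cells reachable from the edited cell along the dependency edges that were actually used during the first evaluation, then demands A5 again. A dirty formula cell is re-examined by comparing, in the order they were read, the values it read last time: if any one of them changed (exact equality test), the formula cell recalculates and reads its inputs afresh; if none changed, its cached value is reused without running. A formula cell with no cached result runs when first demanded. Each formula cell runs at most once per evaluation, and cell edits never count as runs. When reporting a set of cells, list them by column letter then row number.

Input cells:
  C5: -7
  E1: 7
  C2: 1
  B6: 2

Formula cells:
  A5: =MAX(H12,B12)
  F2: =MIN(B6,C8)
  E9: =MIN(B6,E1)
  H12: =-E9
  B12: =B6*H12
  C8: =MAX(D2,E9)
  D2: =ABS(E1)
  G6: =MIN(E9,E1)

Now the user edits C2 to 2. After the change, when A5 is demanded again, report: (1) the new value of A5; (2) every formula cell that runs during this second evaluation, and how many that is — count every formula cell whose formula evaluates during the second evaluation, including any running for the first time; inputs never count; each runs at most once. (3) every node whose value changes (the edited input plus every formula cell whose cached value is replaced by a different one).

First demand of the output computes:
  E9 = MIN(2, 7) = 2
  H12 = -(2) = -2
  B12 = 2 * -2 = -4
  A5 = MAX(-2, -4) = -2

After the edit, cleaning proceeds:
  no node depends on C2 at all; the second demand re-runs nothing.

Note the shortcut — nothing in the graph depends on C2 at all, so no recomputation happens.

Demanding A5 again yields -2.
0 formula cells run: none.
The nodes whose values change: C2.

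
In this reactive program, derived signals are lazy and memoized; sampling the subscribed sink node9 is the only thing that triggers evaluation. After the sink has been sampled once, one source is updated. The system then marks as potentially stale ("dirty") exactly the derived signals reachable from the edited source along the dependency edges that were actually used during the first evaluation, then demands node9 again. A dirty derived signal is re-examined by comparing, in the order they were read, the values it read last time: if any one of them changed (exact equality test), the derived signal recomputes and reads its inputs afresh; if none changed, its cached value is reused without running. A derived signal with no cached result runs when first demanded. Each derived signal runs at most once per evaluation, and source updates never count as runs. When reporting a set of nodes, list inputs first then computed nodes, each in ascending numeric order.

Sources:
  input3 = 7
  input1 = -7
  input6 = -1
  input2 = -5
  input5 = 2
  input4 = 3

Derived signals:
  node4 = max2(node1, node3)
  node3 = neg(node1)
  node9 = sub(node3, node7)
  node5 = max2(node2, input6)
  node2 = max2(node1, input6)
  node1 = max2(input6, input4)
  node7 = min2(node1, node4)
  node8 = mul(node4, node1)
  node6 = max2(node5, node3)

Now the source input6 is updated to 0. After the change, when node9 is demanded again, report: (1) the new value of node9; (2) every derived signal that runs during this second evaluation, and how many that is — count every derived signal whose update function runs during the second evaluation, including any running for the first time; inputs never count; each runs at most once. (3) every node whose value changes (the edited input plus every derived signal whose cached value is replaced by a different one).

Demanding node9 again yields -6.
1 derived signals run: node1.
The nodes whose values change: input6.
Note the absorption at node1: it re-runs yet its value is the same, leaving the output's value untouched.

First demand of the output computes:
  node1 = max2(-1, 3) = 3
  node3 = neg(3) = -3
  node4 = max2(3, -3) = 3
  node7 = min2(3, 3) = 3
  node9 = sub(-3, 3) = -6

After the edit, cleaning proceeds:
  node1: a read changed (input6 -1->0) — executes, giving 3 — identical to its old value.
  node3: dirty, but its reads are unchanged (node1 unchanged); cached -3 stands.
  node4: dirty, but its reads are unchanged (node1 unchanged, node3 unchanged); cached 3 stands.
  node7: dirty, but its reads are unchanged (node1 unchanged, node4 unchanged); cached 3 stands.
  node9: dirty, but its reads are unchanged (node3 unchanged, node7 unchanged); cached -6 stands.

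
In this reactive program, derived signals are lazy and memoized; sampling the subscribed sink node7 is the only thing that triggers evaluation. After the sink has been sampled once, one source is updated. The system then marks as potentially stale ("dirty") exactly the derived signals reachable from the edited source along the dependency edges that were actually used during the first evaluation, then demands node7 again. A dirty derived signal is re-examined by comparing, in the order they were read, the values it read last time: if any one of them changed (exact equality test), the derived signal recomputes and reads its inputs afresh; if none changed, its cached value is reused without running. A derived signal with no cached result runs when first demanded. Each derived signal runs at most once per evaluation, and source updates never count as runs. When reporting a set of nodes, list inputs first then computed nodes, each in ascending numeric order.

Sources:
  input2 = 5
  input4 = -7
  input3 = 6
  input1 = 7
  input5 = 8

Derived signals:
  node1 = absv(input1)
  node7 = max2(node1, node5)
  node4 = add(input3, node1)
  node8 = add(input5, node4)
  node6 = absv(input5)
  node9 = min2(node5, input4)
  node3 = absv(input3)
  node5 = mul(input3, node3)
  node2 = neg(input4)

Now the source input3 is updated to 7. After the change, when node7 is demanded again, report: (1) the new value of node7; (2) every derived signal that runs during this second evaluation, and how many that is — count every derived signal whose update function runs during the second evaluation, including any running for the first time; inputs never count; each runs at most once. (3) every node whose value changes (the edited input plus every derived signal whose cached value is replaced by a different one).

First demand of the output computes:
  node1 = absv(7) = 7
  node3 = absv(6) = 6
  node5 = mul(6, 6) = 36
  node7 = max2(7, 36) = 36

After the edit, cleaning proceeds:
  node3: a read changed (input3 6->7) — executes, giving 7.
  node5: a read changed (input3 6->7; node3 6->7) — executes, giving 49.
  node7: a read changed (node5 36->49) — executes, giving 49.

Demanding node7 again yields 49.
3 derived signals run: node3, node5, node7.
The nodes whose values change: input3, node3, node5, node7.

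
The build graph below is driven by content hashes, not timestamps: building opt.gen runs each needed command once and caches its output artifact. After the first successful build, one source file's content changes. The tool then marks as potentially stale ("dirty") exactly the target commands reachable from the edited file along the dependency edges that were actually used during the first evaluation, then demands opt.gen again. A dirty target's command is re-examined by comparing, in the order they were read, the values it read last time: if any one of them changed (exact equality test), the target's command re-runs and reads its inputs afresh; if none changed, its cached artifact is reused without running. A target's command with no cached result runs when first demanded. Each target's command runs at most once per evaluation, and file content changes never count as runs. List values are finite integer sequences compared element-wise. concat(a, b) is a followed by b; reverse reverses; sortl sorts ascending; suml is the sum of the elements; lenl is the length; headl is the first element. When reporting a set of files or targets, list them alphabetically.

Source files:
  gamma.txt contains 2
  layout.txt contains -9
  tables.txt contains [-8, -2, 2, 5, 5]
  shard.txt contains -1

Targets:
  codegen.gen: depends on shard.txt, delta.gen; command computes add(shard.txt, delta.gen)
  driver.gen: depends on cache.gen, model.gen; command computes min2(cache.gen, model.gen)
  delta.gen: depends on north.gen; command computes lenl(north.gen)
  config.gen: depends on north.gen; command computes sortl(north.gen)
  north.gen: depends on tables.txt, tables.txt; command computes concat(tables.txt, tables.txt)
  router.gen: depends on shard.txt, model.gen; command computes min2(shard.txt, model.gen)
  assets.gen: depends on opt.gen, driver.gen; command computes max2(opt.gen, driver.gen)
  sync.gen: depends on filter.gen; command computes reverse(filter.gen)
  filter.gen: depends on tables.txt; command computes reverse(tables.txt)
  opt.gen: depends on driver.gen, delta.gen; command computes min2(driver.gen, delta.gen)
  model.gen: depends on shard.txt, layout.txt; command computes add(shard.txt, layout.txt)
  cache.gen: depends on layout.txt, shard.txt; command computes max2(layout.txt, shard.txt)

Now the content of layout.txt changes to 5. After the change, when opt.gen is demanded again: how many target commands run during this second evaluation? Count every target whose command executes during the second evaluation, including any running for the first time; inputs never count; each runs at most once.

Initial pass — values computed on the first demand:
  cache.gen = max2(-9, -1) = -1
  model.gen = add(-1, -9) = -10
  driver.gen = min2(-1, -10) = -10
  north.gen = concat([-8, -2, 2, 5, 5], [-8, -2, 2, 5, 5]) = [-8, -2, 2, 5, 5, -8, -2, 2, 5, 5]
  delta.gen = lenl([-8, -2, 2, 5, 5, -8, -2, 2, 5, 5]) = 10
  opt.gen = min2(-10, 10) = -10

Second demand — change propagation:
  cache.gen: re-runs because layout.txt -9->5; new result 5.
  model.gen: re-runs because layout.txt -9->5; new result 4.
  driver.gen: re-runs because cache.gen -1->5; model.gen -10->4; new result 4.
  opt.gen: re-runs because driver.gen -10->4; new result 4.

Run set: cache.gen, driver.gen, model.gen, opt.gen (4 run).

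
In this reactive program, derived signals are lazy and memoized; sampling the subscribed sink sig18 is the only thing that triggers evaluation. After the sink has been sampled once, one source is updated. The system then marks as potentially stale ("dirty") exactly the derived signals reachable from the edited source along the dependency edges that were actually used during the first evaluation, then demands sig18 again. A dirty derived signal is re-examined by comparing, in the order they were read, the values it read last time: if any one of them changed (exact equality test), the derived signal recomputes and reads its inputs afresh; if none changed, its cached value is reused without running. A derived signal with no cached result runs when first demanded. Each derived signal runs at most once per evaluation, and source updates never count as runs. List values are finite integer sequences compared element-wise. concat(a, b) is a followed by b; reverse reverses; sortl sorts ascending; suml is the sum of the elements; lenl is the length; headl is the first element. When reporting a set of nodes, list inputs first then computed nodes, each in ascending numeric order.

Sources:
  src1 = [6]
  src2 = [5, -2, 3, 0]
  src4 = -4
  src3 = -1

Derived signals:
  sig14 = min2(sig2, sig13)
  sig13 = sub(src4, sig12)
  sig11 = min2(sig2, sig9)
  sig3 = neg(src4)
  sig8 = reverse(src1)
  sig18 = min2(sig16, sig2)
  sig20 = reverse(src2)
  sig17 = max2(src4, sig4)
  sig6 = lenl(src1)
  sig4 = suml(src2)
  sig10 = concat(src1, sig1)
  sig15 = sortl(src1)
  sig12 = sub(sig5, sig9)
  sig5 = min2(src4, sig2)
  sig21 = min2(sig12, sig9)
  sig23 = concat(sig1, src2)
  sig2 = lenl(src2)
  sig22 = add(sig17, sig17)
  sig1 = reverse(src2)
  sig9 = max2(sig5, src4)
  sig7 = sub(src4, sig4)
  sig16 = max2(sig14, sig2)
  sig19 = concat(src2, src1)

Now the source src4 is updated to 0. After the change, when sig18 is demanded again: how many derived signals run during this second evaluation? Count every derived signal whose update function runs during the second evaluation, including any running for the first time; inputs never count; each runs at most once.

First demand of the output computes:
  sig2 = lenl([5, -2, 3, 0]) = 4
  sig5 = min2(-4, 4) = -4
  sig9 = max2(-4, -4) = -4
  sig12 = sub(-4, -4) = 0
  sig13 = sub(-4, 0) = -4
  sig14 = min2(4, -4) = -4
  sig16 = max2(-4, 4) = 4
  sig18 = min2(4, 4) = 4

After the edit, cleaning proceeds:
  sig5: a read changed (src4 -4->0) — executes, giving 0.
  sig9: a read changed (sig5 -4->0; src4 -4->0) — executes, giving 0.
  sig12: a read changed (sig5 -4->0; sig9 -4->0) — executes, giving 0 — identical to its old value.
  sig13: a read changed (src4 -4->0) — executes, giving 0.
  sig14: a read changed (sig13 -4->0) — executes, giving 0.
  sig16: a read changed (sig14 -4->0) — executes, giving 4 — identical to its old value.
  sig18: dirty, but its reads are unchanged (sig16 unchanged, sig2 unchanged); cached 4 stands.

Note where the cutoff bites: sig18 is checked, finds nothing changed, and keeps its cache.

6 derived signals run: sig5, sig9, sig12, sig13, sig14, sig16.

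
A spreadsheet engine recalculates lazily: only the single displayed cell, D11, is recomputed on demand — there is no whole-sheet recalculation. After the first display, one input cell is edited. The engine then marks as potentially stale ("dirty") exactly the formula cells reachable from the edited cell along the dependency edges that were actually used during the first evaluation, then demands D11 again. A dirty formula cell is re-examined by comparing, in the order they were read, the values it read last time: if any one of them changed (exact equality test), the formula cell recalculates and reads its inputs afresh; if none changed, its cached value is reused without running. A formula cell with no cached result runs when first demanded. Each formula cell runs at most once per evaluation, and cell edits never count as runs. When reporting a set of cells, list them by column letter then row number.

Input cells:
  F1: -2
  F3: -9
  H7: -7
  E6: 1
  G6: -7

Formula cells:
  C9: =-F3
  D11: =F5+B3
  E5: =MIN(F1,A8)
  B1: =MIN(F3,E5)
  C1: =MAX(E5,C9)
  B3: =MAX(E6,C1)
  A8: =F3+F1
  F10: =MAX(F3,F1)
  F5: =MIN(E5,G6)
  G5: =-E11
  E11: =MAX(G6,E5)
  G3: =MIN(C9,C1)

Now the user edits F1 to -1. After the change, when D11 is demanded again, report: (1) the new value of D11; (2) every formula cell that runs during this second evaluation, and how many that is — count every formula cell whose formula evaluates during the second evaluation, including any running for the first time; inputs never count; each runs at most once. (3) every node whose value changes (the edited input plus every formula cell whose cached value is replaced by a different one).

First evaluation (everything demanded from the output):
  A8 = -9 + -2 = -11
  C9 = -(-9) = 9
  E5 = MIN(-2, -11) = -11
  C1 = MAX(-11, 9) = 9
  B3 = MAX(1, 9) = 9
  F5 = MIN(-11, -7) = -11
  D11 = -11 + 9 = -2

Propagation after the edit:
  A8: runs — F1 -2->-1; result -10.
  E5: runs — F1 -2->-1; A8 -11->-10; result -10.
  C1: runs — E5 -11->-10; result 9 (same value as before).
  B3: checked — values it read are unchanged (E6 unchanged, C1 unchanged); reused cached 9 without running.
  F5: runs — E5 -11->-10; result -10.
  D11: runs — F5 -11->-10; result -1.

Key observation: the cutoff stops propagation at B3 — its inputs' values are unchanged, so it reuses its cache.

New value of D11: -1.
Formula cells that run: A8, C1, D11, E5, F5 — 5 in total.
Values that change: A8, D11, E5, F1, F5.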